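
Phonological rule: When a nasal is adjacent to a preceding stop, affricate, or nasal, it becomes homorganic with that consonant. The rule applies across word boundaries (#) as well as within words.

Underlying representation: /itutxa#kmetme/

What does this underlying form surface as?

/m/ after /k/ (velar) → [ŋ]
/m/ after /t/ (alveolar) → [n]

[itutxa#kŋetne]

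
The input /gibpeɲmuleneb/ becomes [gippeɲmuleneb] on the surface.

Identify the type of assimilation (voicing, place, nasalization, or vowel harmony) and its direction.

voicing assimilation, regressive

/b/→[p].
Each target copies a feature from the following segment, so the direction is regressive.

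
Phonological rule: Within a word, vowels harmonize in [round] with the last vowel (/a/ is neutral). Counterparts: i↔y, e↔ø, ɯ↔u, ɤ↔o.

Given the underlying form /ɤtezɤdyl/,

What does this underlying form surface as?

[otøzodyl]

/ɤ/ harmonizes with /y/ ([+round]) → [o]
/e/ harmonizes with /y/ ([+round]) → [ø]
/ɤ/ harmonizes with /y/ ([+round]) → [o]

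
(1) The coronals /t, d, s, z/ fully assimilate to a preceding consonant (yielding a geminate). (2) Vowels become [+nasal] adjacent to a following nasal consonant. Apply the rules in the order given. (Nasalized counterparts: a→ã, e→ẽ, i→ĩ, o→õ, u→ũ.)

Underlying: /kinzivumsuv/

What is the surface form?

[kĩnnivũmmuv]

Rule 1: /z/ after /n/ → [n] (total assimilation)
Rule 1: /s/ after /m/ → [m] (total assimilation)
After rule 1: kinnivummuv
Rule 2: /i/ before nasal /n/ → [ĩ]
Rule 2: /u/ before nasal /m/ → [ũ]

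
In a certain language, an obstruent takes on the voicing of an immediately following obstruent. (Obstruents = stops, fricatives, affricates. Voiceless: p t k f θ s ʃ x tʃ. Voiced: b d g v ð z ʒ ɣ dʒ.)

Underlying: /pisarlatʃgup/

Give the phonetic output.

[pisarladʒgup]

/tʃ/ before /g/ (voiced) → [dʒ]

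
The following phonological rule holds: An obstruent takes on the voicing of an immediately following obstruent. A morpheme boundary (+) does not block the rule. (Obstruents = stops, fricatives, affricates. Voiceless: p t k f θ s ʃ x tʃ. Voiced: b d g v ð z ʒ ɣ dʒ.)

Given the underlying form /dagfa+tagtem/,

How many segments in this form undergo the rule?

2

/g/ before /f/ (voiceless) → [k]
/g/ before /t/ (voiceless) → [k]
2 segments change.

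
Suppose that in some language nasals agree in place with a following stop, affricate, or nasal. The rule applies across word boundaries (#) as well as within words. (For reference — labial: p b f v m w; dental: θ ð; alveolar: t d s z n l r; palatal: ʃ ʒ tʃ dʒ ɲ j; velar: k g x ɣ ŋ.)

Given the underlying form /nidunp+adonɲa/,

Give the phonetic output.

[nidump+adoɲɲa]

/n/ before /p/ (labial) → [m]
/n/ before /ɲ/ (palatal) → [ɲ]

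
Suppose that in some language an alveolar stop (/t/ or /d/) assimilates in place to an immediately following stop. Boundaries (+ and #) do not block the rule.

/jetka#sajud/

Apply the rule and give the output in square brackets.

[jekka#sajud]

/t/ before /k/ (velar) → [k]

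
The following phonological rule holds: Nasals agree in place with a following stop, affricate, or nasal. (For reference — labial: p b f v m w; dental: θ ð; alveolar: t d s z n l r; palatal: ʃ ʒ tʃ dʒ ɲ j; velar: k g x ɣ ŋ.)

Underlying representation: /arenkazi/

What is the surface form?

[areŋkazi]

/n/ before /k/ (velar) → [ŋ]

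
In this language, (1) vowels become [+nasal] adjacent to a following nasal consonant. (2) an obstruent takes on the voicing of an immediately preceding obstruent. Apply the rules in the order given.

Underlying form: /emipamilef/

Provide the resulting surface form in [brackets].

Rule 1: /e/ before nasal /m/ → [ẽ]
Rule 1: /a/ before nasal /m/ → [ã]
After rule 1: ẽmipãmilef
Rule 2: no segment meets the rule's conditions; no change.

[ẽmipãmilef]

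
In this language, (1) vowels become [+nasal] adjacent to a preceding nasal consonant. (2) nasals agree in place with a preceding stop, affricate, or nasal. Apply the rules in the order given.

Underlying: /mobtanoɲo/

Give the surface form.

[mõbtanõɲõ]

Rule 1: /o/ after nasal /m/ → [õ]
Rule 1: /o/ after nasal /n/ → [õ]
Rule 1: /o/ after nasal /ɲ/ → [õ]
After rule 1: mõbtanõɲõ
Rule 2: no segment meets the rule's conditions; no change.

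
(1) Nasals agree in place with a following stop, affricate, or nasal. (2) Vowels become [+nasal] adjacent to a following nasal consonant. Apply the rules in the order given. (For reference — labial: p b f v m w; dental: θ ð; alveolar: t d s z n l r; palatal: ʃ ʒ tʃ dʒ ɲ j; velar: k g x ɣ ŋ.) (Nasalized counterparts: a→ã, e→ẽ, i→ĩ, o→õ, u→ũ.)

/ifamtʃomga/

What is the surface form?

Rule 1: /m/ before /tʃ/ (palatal) → [ɲ]
Rule 1: /m/ before /g/ (velar) → [ŋ]
After rule 1: ifaɲtʃoŋga
Rule 2: /a/ before nasal /ɲ/ → [ã]
Rule 2: /o/ before nasal /ŋ/ → [õ]

[ifãɲtʃõŋga]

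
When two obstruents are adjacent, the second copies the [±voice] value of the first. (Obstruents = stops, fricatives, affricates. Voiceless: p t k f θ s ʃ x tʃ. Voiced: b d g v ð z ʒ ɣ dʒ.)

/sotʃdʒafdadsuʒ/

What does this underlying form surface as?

/dʒ/ after /tʃ/ (voiceless) → [tʃ]
/d/ after /f/ (voiceless) → [t]
/s/ after /d/ (voiced) → [z]

[sotʃtʃaftadzuʒ]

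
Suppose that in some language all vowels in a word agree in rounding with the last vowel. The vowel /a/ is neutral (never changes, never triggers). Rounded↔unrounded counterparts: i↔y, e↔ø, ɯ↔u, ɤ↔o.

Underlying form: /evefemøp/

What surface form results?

/e/ harmonizes with /ø/ ([+round]) → [ø]
/e/ harmonizes with /ø/ ([+round]) → [ø]
/e/ harmonizes with /ø/ ([+round]) → [ø]

[øvøfømøp]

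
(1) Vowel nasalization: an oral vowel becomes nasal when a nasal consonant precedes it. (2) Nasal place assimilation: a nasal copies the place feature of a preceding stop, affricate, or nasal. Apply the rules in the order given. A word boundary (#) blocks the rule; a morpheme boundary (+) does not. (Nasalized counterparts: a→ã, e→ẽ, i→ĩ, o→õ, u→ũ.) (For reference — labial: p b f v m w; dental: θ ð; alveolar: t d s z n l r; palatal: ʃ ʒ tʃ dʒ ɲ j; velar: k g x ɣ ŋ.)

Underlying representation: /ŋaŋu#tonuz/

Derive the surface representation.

[ŋãŋũ#tonũz]

Rule 1: /a/ after nasal /ŋ/ → [ã]
Rule 1: /u/ after nasal /ŋ/ → [ũ]
Rule 1: /u/ after nasal /n/ → [ũ]
After rule 1: ŋãŋũ#tonũz
Rule 2: no segment meets the rule's conditions; no change.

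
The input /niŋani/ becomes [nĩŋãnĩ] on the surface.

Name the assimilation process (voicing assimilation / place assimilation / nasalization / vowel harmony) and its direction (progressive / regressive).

nasalization, progressive

/i/→[ĩ] /a/→[ã] /i/→[ĩ].
Each target copies a feature from the preceding segment, so the direction is progressive.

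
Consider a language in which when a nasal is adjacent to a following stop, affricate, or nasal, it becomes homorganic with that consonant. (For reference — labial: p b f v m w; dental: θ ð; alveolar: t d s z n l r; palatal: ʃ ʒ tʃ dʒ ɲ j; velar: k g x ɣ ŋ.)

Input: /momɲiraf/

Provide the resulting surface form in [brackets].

[moɲɲiraf]

/m/ before /ɲ/ (palatal) → [ɲ]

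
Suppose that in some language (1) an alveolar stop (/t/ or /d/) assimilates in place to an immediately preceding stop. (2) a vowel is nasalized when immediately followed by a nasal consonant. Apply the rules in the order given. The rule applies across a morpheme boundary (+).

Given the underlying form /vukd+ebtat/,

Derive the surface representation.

Rule 1: /d/ after /k/ (velar) → [g]
Rule 1: /t/ after /b/ (labial) → [p]
After rule 1: vukg+ebpat
Rule 2: no segment meets the rule's conditions; no change.

[vukg+ebpat]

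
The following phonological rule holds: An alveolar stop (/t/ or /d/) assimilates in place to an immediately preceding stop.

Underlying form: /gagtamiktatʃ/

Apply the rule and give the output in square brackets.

/t/ after /g/ (velar) → [k]
/t/ after /k/ (velar) → [k]

[gagkamikkatʃ]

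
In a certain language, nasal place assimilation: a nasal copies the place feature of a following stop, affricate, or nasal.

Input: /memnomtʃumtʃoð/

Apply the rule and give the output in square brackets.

/m/ before /n/ (alveolar) → [n]
/m/ before /tʃ/ (palatal) → [ɲ]
/m/ before /tʃ/ (palatal) → [ɲ]

[mennoɲtʃuɲtʃoð]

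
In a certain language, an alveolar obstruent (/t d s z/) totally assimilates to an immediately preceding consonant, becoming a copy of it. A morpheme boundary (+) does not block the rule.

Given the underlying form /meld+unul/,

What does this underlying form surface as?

[mell+unul]

/d/ after /l/ → [l] (total assimilation)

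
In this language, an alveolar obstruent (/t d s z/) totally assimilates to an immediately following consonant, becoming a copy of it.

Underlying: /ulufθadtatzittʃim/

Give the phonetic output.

[ulufθattazzitʃtʃim]

/d/ before /t/ → [t] (total assimilation)
/t/ before /z/ → [z] (total assimilation)
/t/ before /tʃ/ → [tʃ] (total assimilation)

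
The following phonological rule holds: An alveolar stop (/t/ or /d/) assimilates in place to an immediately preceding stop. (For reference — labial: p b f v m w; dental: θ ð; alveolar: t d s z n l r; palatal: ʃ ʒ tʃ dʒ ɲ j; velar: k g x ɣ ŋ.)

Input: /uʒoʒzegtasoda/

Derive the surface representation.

/t/ after /g/ (velar) → [k]

[uʒoʒzegkasoda]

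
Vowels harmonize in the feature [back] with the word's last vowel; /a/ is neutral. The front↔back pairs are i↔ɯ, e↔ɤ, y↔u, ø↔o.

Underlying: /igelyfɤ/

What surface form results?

/i/ harmonizes with /ɤ/ ([+back]) → [ɯ]
/e/ harmonizes with /ɤ/ ([+back]) → [ɤ]
/y/ harmonizes with /ɤ/ ([+back]) → [u]

[ɯgɤlufɤ]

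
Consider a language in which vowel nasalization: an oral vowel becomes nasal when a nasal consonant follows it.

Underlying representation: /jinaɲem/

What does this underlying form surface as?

/i/ before nasal /n/ → [ĩ]
/a/ before nasal /ɲ/ → [ã]
/e/ before nasal /m/ → [ẽ]

[jĩnãɲẽm]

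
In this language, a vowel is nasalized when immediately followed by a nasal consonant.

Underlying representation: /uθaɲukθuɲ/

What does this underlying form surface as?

/a/ before nasal /ɲ/ → [ã]
/u/ before nasal /ɲ/ → [ũ]

[uθãɲukθũɲ]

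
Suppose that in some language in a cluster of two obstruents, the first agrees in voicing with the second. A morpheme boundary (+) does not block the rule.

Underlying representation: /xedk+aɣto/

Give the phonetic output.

/d/ before /k/ (voiceless) → [t]
/ɣ/ before /t/ (voiceless) → [x]

[xetk+axto]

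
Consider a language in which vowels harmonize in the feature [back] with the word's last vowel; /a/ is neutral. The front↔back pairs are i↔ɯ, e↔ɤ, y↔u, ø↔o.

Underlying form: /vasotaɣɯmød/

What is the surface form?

[vasøtaɣimød]

/o/ harmonizes with /ø/ ([-back]) → [ø]
/ɯ/ harmonizes with /ø/ ([-back]) → [i]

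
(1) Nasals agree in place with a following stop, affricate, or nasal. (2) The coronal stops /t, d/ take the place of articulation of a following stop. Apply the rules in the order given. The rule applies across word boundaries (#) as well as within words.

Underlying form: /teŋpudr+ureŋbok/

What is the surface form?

[tempudr+urembok]

Rule 1: /ŋ/ before /p/ (labial) → [m]
Rule 1: /ŋ/ before /b/ (labial) → [m]
After rule 1: tempudr+urembok
Rule 2: no segment meets the rule's conditions; no change.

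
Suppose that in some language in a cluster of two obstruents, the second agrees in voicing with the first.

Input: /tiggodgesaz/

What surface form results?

no segment meets the rule's conditions; no change.

[tiggodgesaz]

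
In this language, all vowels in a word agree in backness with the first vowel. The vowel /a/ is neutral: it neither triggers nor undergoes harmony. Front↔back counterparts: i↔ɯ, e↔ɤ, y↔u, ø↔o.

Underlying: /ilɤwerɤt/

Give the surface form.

/ɤ/ harmonizes with /i/ ([-back]) → [e]
/ɤ/ harmonizes with /i/ ([-back]) → [e]

[ileweret]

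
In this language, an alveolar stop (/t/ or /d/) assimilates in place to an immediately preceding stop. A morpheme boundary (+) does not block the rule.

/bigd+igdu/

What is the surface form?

[bigg+iggu]

/d/ after /g/ (velar) → [g]
/d/ after /g/ (velar) → [g]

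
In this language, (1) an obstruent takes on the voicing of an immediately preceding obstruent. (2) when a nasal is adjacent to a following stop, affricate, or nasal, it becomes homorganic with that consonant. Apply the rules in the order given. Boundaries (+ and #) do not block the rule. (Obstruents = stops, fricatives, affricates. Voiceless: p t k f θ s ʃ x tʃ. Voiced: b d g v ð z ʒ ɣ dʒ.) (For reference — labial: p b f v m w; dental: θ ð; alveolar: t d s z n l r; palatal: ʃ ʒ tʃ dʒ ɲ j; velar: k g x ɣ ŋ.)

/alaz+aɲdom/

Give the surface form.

[alaz+andom]

Rule 1: no segment meets the rule's conditions; no change.
After rule 1: alaz+aɲdom
Rule 2: /ɲ/ before /d/ (alveolar) → [n]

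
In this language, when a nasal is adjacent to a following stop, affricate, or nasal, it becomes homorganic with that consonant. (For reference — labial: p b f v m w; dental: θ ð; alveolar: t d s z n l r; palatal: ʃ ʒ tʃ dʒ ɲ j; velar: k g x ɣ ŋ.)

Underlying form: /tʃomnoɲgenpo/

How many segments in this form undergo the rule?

3

/m/ before /n/ (alveolar) → [n]
/ɲ/ before /g/ (velar) → [ŋ]
/n/ before /p/ (labial) → [m]
3 segments change.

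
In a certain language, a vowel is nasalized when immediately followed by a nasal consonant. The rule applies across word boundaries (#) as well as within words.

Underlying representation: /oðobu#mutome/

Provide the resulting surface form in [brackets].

[oðobũ#mutõme]

/u/ before nasal /m/ → [ũ]
/o/ before nasal /m/ → [õ]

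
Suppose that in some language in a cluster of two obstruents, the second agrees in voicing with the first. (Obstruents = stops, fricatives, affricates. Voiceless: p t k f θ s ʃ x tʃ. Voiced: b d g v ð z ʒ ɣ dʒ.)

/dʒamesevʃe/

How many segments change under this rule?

/ʃ/ after /v/ (voiced) → [ʒ]
1 segment changes.

1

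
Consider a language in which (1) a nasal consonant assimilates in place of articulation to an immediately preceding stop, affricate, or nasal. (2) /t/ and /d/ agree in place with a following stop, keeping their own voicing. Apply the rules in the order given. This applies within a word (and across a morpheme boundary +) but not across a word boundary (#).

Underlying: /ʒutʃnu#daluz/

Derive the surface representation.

Rule 1: /n/ after /tʃ/ (palatal) → [ɲ]
After rule 1: ʒutʃɲu#daluz
Rule 2: no segment meets the rule's conditions; no change.

[ʒutʃɲu#daluz]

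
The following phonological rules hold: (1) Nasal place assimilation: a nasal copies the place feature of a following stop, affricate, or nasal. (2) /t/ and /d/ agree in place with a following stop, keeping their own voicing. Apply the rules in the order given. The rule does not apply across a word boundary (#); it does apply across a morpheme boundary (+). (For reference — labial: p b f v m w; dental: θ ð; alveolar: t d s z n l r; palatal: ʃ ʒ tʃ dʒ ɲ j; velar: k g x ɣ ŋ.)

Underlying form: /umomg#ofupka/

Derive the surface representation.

[umoŋg#ofupka]

Rule 1: /m/ before /g/ (velar) → [ŋ]
After rule 1: umoŋg#ofupka
Rule 2: no segment meets the rule's conditions; no change.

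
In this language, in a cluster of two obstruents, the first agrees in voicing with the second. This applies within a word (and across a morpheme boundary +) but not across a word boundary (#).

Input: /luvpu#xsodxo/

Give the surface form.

/v/ before /p/ (voiceless) → [f]
/d/ before /x/ (voiceless) → [t]

[lufpu#xsotxo]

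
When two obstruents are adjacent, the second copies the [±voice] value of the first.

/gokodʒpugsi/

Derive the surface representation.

[gokodʒbugzi]

/p/ after /dʒ/ (voiced) → [b]
/s/ after /g/ (voiced) → [z]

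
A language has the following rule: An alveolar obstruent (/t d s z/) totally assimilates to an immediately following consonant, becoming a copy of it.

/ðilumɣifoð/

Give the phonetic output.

no segment meets the rule's conditions; no change.

[ðilumɣifoð]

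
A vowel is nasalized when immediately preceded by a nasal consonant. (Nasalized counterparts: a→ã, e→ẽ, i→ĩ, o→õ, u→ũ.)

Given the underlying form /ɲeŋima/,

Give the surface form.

/e/ after nasal /ɲ/ → [ẽ]
/i/ after nasal /ŋ/ → [ĩ]
/a/ after nasal /m/ → [ã]

[ɲẽŋĩmã]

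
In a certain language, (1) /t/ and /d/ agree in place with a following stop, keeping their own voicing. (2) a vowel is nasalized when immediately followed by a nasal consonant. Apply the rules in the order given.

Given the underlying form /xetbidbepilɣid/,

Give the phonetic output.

Rule 1: /t/ before /b/ (labial) → [p]
Rule 1: /d/ before /b/ (labial) → [b]
After rule 1: xepbibbepilɣid
Rule 2: no segment meets the rule's conditions; no change.

[xepbibbepilɣid]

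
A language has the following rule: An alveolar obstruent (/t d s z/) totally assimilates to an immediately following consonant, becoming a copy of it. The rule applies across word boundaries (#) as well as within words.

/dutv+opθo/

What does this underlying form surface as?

[duvv+opθo]

/t/ before /v/ → [v] (total assimilation)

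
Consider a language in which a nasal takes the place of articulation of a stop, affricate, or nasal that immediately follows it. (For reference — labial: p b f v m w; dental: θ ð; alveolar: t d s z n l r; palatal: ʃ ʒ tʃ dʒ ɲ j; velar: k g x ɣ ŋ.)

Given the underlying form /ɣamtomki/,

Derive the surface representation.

/m/ before /t/ (alveolar) → [n]
/m/ before /k/ (velar) → [ŋ]

[ɣantoŋki]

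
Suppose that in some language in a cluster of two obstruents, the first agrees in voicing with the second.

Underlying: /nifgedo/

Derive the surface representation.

[nivgedo]

/f/ before /g/ (voiced) → [v]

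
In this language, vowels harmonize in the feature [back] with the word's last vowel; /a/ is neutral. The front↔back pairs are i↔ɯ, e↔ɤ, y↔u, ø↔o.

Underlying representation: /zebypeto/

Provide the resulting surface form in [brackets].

/e/ harmonizes with /o/ ([+back]) → [ɤ]
/y/ harmonizes with /o/ ([+back]) → [u]
/e/ harmonizes with /o/ ([+back]) → [ɤ]

[zɤbupɤto]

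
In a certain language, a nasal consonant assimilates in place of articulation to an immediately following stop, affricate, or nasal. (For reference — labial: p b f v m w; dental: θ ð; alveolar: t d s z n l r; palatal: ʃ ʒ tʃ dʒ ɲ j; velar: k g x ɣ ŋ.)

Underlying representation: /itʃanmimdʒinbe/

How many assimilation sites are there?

3

/n/ before /m/ (labial) → [m]
/m/ before /dʒ/ (palatal) → [ɲ]
/n/ before /b/ (labial) → [m]
3 segments change.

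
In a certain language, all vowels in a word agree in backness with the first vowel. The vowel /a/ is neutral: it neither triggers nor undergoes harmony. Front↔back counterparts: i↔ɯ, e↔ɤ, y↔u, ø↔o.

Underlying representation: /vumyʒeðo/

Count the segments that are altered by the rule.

/y/ harmonizes with /u/ ([+back]) → [u]
/e/ harmonizes with /u/ ([+back]) → [ɤ]
2 segments change.

2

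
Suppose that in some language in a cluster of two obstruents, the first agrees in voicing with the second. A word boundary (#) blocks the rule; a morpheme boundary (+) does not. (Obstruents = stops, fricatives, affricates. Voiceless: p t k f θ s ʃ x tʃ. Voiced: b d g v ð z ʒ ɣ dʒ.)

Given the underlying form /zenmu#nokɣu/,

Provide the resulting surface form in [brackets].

/k/ before /ɣ/ (voiced) → [g]

[zenmu#nogɣu]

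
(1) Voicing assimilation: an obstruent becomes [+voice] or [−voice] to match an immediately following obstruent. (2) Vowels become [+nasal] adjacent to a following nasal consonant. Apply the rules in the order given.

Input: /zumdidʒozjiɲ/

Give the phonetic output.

Rule 1: no segment meets the rule's conditions; no change.
After rule 1: zumdidʒozjiɲ
Rule 2: /u/ before nasal /m/ → [ũ]
Rule 2: /i/ before nasal /ɲ/ → [ĩ]

[zũmdidʒozjĩɲ]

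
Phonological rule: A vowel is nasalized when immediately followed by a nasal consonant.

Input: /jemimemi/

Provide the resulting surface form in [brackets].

[jẽmĩmẽmi]

/e/ before nasal /m/ → [ẽ]
/i/ before nasal /m/ → [ĩ]
/e/ before nasal /m/ → [ẽ]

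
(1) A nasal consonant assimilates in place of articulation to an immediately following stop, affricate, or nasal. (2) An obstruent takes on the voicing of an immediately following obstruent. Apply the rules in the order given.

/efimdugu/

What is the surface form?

Rule 1: /m/ before /d/ (alveolar) → [n]
After rule 1: efindugu
Rule 2: no segment meets the rule's conditions; no change.

[efindugu]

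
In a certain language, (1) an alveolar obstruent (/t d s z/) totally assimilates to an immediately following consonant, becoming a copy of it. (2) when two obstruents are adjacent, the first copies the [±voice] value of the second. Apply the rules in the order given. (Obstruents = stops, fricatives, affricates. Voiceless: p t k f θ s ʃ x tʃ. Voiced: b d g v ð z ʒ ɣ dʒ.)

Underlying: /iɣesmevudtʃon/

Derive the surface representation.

[iɣemmevutʃtʃon]

Rule 1: /s/ before /m/ → [m] (total assimilation)
Rule 1: /d/ before /tʃ/ → [tʃ] (total assimilation)
After rule 1: iɣemmevutʃtʃon
Rule 2: no segment meets the rule's conditions; no change.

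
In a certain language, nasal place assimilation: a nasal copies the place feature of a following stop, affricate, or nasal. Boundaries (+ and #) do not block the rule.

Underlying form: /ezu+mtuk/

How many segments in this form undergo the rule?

/m/ before /t/ (alveolar) → [n]
1 segment changes.

1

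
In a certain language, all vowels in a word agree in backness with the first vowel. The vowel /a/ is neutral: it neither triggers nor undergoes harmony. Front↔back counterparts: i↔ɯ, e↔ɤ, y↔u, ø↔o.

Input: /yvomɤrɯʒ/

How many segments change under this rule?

/o/ harmonizes with /y/ ([-back]) → [ø]
/ɤ/ harmonizes with /y/ ([-back]) → [e]
/ɯ/ harmonizes with /y/ ([-back]) → [i]
3 segments change.

3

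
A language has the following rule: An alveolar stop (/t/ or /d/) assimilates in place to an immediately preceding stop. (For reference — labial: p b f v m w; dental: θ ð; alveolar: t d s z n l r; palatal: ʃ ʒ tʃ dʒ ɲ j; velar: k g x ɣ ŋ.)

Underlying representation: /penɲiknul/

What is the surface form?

no segment meets the rule's conditions; no change.

[penɲiknul]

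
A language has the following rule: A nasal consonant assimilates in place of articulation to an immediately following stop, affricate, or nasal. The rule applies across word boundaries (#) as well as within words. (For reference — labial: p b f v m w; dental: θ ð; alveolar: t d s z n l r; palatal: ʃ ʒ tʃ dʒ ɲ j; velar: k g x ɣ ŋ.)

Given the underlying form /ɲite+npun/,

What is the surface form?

[ɲite+mpun]

/n/ before /p/ (labial) → [m]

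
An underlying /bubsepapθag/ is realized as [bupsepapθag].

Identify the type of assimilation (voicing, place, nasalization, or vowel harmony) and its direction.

voicing assimilation, regressive

/b/→[p].
Each target copies a feature from the following segment, so the direction is regressive.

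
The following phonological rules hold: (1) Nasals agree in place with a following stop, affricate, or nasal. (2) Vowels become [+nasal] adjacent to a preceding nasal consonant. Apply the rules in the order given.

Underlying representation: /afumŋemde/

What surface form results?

[afuŋŋẽnde]

Rule 1: /m/ before /ŋ/ (velar) → [ŋ]
Rule 1: /m/ before /d/ (alveolar) → [n]
After rule 1: afuŋŋende
Rule 2: /e/ after nasal /ŋ/ → [ẽ]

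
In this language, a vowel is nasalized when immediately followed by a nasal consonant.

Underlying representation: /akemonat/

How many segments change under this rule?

2

/e/ before nasal /m/ → [ẽ]
/o/ before nasal /n/ → [õ]
2 segments change.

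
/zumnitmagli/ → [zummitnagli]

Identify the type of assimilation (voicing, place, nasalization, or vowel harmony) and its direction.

place assimilation, progressive

/n/→[m] /m/→[n].
Each target copies a feature from the preceding segment, so the direction is progressive.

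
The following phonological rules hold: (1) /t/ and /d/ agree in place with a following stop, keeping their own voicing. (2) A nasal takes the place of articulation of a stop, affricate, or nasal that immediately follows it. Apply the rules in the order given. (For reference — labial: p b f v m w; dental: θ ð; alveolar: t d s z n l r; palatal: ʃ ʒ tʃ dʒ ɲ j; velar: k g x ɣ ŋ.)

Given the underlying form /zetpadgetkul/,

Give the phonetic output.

Rule 1: /t/ before /p/ (labial) → [p]
Rule 1: /d/ before /g/ (velar) → [g]
Rule 1: /t/ before /k/ (velar) → [k]
After rule 1: zeppaggekkul
Rule 2: no segment meets the rule's conditions; no change.

[zeppaggekkul]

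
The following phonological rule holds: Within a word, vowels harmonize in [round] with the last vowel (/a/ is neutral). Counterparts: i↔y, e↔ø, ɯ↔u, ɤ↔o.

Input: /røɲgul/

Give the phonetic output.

[røɲgul]

no segment meets the rule's conditions; no change.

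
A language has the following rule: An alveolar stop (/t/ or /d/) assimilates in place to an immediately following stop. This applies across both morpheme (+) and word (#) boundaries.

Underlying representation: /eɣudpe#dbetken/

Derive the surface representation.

[eɣubpe#bbekken]

/d/ before /p/ (labial) → [b]
/d/ before /b/ (labial) → [b]
/t/ before /k/ (velar) → [k]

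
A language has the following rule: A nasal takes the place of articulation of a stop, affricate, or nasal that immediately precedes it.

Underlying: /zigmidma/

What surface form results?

[zigŋidna]

/m/ after /g/ (velar) → [ŋ]
/m/ after /d/ (alveolar) → [n]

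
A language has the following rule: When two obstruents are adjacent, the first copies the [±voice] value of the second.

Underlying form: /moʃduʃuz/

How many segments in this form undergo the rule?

/ʃ/ before /d/ (voiced) → [ʒ]
1 segment changes.

1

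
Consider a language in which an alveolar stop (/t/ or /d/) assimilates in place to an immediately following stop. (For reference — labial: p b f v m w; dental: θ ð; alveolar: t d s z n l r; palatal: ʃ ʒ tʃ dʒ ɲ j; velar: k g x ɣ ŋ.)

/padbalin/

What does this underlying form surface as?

/d/ before /b/ (labial) → [b]

[pabbalin]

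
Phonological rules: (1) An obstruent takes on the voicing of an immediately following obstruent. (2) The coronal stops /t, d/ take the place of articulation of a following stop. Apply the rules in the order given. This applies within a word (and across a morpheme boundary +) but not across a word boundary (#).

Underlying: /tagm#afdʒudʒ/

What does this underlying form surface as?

[tagm#avdʒudʒ]

Rule 1: /f/ before /dʒ/ (voiced) → [v]
After rule 1: tagm#avdʒudʒ
Rule 2: no segment meets the rule's conditions; no change.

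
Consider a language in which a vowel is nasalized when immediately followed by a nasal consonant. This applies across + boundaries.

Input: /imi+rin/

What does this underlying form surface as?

/i/ before nasal /m/ → [ĩ]
/i/ before nasal /n/ → [ĩ]

[ĩmi+rĩn]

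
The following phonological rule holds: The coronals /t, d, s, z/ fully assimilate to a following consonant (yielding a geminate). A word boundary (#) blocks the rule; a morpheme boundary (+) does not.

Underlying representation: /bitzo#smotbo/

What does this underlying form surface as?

[bizzo#mmobbo]

/t/ before /z/ → [z] (total assimilation)
/s/ before /m/ → [m] (total assimilation)
/t/ before /b/ → [b] (total assimilation)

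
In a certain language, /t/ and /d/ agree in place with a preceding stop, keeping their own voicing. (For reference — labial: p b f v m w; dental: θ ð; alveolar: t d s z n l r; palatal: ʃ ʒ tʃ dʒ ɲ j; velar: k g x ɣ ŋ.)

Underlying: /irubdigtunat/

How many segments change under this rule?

/d/ after /b/ (labial) → [b]
/t/ after /g/ (velar) → [k]
2 segments change.

2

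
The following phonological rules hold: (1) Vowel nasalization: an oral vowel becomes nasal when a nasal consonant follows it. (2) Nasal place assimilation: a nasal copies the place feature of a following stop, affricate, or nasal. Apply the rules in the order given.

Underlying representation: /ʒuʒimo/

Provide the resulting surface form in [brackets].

Rule 1: /i/ before nasal /m/ → [ĩ]
After rule 1: ʒuʒĩmo
Rule 2: no segment meets the rule's conditions; no change.

[ʒuʒĩmo]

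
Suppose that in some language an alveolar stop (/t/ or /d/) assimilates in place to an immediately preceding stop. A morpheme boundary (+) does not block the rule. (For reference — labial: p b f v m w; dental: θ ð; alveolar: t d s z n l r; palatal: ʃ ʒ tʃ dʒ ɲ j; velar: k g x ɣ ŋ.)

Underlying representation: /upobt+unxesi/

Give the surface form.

/t/ after /b/ (labial) → [p]

[upobp+unxesi]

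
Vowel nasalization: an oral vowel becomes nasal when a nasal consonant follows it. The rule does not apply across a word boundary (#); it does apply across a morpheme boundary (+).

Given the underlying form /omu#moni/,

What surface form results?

[õmu#mõni]

/o/ before nasal /m/ → [õ]
/o/ before nasal /n/ → [õ]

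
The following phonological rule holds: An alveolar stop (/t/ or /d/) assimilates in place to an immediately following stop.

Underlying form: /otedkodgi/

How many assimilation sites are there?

/d/ before /k/ (velar) → [g]
/d/ before /g/ (velar) → [g]
2 segments change.

2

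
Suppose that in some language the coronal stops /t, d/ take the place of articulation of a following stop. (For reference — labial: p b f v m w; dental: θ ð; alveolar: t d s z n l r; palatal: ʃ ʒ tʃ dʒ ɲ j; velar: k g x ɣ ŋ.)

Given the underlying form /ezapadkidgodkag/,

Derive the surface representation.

/d/ before /k/ (velar) → [g]
/d/ before /g/ (velar) → [g]
/d/ before /k/ (velar) → [g]

[ezapagkiggogkag]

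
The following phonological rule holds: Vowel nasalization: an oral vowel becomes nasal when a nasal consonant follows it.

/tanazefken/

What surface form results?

[tãnazefkẽn]

/a/ before nasal /n/ → [ã]
/e/ before nasal /n/ → [ẽ]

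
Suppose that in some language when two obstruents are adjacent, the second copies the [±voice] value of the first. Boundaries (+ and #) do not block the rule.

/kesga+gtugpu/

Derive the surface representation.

[keska+gdugbu]

/g/ after /s/ (voiceless) → [k]
/t/ after /g/ (voiced) → [d]
/p/ after /g/ (voiced) → [b]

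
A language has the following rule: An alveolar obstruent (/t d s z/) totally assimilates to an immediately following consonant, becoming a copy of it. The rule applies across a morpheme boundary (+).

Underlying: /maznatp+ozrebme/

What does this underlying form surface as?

/z/ before /n/ → [n] (total assimilation)
/t/ before /p/ → [p] (total assimilation)
/z/ before /r/ → [r] (total assimilation)

[mannapp+orrebme]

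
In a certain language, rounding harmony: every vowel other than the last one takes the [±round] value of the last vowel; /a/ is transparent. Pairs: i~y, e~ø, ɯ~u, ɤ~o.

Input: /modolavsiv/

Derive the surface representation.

/o/ harmonizes with /i/ ([-round]) → [ɤ]
/o/ harmonizes with /i/ ([-round]) → [ɤ]

[mɤdɤlavsiv]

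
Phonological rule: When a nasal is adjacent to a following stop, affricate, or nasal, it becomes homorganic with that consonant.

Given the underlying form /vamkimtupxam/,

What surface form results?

/m/ before /k/ (velar) → [ŋ]
/m/ before /t/ (alveolar) → [n]

[vaŋkintupxam]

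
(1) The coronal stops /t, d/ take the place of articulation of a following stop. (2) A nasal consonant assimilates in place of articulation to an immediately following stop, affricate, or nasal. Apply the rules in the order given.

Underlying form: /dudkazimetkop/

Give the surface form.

[dugkazimekkop]

Rule 1: /d/ before /k/ (velar) → [g]
Rule 1: /t/ before /k/ (velar) → [k]
After rule 1: dugkazimekkop
Rule 2: no segment meets the rule's conditions; no change.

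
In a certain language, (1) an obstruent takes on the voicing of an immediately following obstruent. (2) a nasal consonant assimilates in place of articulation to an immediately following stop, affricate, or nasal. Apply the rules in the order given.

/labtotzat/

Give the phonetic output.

[laptodzat]

Rule 1: /b/ before /t/ (voiceless) → [p]
Rule 1: /t/ before /z/ (voiced) → [d]
After rule 1: laptodzat
Rule 2: no segment meets the rule's conditions; no change.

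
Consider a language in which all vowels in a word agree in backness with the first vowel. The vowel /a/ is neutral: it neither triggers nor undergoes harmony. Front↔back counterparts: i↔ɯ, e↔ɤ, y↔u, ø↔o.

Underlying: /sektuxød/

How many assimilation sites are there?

/u/ harmonizes with /e/ ([-back]) → [y]
1 segment changes.

1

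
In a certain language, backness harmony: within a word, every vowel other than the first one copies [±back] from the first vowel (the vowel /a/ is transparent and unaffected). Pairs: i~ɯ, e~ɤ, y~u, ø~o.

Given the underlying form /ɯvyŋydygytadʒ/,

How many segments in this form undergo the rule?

4

/y/ harmonizes with /ɯ/ ([+back]) → [u]
/y/ harmonizes with /ɯ/ ([+back]) → [u]
/y/ harmonizes with /ɯ/ ([+back]) → [u]
/y/ harmonizes with /ɯ/ ([+back]) → [u]
4 segments change.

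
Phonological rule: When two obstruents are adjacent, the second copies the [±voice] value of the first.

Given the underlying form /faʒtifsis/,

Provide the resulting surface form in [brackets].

[faʒdifsis]

/t/ after /ʒ/ (voiced) → [d]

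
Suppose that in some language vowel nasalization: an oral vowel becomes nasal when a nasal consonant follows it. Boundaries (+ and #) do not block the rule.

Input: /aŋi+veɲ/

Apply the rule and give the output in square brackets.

/a/ before nasal /ŋ/ → [ã]
/e/ before nasal /ɲ/ → [ẽ]

[ãŋi+vẽɲ]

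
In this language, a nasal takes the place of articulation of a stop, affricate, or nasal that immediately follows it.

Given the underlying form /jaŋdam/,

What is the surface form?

[jandam]

/ŋ/ before /d/ (alveolar) → [n]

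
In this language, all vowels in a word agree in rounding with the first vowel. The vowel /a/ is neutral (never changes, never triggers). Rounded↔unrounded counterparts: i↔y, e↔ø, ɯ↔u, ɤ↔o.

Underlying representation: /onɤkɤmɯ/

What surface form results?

/ɤ/ harmonizes with /o/ ([+round]) → [o]
/ɤ/ harmonizes with /o/ ([+round]) → [o]
/ɯ/ harmonizes with /o/ ([+round]) → [u]

[onokomu]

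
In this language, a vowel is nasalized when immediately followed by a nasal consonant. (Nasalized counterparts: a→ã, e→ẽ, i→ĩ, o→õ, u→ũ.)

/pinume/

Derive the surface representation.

/i/ before nasal /n/ → [ĩ]
/u/ before nasal /m/ → [ũ]

[pĩnũme]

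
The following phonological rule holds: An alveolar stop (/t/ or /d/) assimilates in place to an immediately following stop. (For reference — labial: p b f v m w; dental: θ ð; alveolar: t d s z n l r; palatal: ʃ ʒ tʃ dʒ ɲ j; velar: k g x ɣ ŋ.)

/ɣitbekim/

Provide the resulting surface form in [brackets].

[ɣipbekim]

/t/ before /b/ (labial) → [p]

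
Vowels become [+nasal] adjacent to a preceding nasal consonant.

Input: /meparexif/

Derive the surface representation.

[mẽparexif]

/e/ after nasal /m/ → [ẽ]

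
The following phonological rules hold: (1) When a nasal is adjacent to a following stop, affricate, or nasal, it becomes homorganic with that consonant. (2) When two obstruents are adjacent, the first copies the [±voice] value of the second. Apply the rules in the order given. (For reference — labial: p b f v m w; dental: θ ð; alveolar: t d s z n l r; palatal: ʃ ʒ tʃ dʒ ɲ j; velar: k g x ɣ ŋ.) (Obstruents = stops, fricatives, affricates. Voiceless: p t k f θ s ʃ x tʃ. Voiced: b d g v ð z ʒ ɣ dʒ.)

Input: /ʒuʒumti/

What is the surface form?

[ʒuʒunti]

Rule 1: /m/ before /t/ (alveolar) → [n]
After rule 1: ʒuʒunti
Rule 2: no segment meets the rule's conditions; no change.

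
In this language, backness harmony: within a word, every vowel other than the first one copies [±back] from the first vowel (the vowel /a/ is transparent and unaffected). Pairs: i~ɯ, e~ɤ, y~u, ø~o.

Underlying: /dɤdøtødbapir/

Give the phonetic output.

/ø/ harmonizes with /ɤ/ ([+back]) → [o]
/ø/ harmonizes with /ɤ/ ([+back]) → [o]
/i/ harmonizes with /ɤ/ ([+back]) → [ɯ]

[dɤdotodbapɯr]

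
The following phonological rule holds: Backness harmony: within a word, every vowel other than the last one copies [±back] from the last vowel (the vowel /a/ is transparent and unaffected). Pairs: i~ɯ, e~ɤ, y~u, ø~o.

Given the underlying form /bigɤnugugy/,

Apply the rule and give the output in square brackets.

/ɤ/ harmonizes with /y/ ([-back]) → [e]
/u/ harmonizes with /y/ ([-back]) → [y]
/u/ harmonizes with /y/ ([-back]) → [y]

[bigenygygy]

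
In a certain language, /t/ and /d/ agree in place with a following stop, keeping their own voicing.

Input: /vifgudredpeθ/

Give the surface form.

/d/ before /p/ (labial) → [b]

[vifgudrebpeθ]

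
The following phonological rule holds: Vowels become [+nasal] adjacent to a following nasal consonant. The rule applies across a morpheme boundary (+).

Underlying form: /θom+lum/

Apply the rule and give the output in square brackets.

/o/ before nasal /m/ → [õ]
/u/ before nasal /m/ → [ũ]

[θõm+lũm]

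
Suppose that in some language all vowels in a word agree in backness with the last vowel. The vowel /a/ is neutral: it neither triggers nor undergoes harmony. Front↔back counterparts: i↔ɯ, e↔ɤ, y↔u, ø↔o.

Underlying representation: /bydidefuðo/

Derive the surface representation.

[budɯdɤfuðo]

/y/ harmonizes with /o/ ([+back]) → [u]
/i/ harmonizes with /o/ ([+back]) → [ɯ]
/e/ harmonizes with /o/ ([+back]) → [ɤ]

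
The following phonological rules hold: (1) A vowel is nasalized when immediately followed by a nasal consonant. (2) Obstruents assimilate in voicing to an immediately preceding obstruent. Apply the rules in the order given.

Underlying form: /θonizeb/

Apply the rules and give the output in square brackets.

Rule 1: /o/ before nasal /n/ → [õ]
After rule 1: θõnizeb
Rule 2: no segment meets the rule's conditions; no change.

[θõnizeb]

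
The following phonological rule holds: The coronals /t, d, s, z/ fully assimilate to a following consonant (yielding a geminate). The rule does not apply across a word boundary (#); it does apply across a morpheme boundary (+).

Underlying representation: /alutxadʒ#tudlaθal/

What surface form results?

/t/ before /x/ → [x] (total assimilation)
/d/ before /l/ → [l] (total assimilation)

[aluxxadʒ#tullaθal]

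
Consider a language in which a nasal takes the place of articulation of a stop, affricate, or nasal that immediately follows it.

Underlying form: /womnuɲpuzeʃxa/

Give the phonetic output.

/m/ before /n/ (alveolar) → [n]
/ɲ/ before /p/ (labial) → [m]

[wonnumpuzeʃxa]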